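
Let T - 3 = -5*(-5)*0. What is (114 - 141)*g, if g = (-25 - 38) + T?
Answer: 1620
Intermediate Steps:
T = 3 (T = 3 - 5*(-5)*0 = 3 + 25*0 = 3 + 0 = 3)
g = -60 (g = (-25 - 38) + 3 = -63 + 3 = -60)
(114 - 141)*g = (114 - 141)*(-60) = -27*(-60) = 1620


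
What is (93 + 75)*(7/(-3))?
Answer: -392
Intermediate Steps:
(93 + 75)*(7/(-3)) = 168*(7*(-⅓)) = 168*(-7/3) = -392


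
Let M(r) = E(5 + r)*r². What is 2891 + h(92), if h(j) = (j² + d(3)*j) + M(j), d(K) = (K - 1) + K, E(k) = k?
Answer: 832823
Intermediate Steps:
M(r) = r²*(5 + r) (M(r) = (5 + r)*r² = r²*(5 + r))
d(K) = -1 + 2*K (d(K) = (-1 + K) + K = -1 + 2*K)
h(j) = j² + 5*j + j²*(5 + j) (h(j) = (j² + (-1 + 2*3)*j) + j²*(5 + j) = (j² + (-1 + 6)*j) + j²*(5 + j) = (j² + 5*j) + j²*(5 + j) = j² + 5*j + j²*(5 + j))
2891 + h(92) = 2891 + 92*(5 + 92 + 92*(5 + 92)) = 2891 + 92*(5 + 92 + 92*97) = 2891 + 92*(5 + 92 + 8924) = 2891 + 92*9021 = 2891 + 829932 = 832823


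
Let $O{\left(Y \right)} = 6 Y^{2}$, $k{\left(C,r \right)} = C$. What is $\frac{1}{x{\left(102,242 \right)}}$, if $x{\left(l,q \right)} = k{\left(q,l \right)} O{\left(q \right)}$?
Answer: $\frac{1}{85034928} \approx 1.176 \cdot 10^{-8}$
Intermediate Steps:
$x{\left(l,q \right)} = 6 q^{3}$ ($x{\left(l,q \right)} = q 6 q^{2} = 6 q^{3}$)
$\frac{1}{x{\left(102,242 \right)}} = \frac{1}{6 \cdot 242^{3}} = \frac{1}{6 \cdot 14172488} = \frac{1}{85034928}$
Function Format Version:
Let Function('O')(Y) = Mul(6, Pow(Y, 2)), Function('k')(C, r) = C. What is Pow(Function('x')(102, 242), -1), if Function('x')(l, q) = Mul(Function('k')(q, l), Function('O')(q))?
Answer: Rational(1, 85034928) ≈ 1.1760e-8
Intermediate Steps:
Function('x')(l, q) = Mul(6, Pow(q, 3)) (Function('x')(l, q) = Mul(q, Mul(6, Pow(q, 2))) = Mul(6, Pow(q, 3)))
Pow(Function('x')(102, 242), -1) = Pow(Mul(6, Pow(242, 3)), -1) = Pow(Mul(6, 14172488), -1) = Pow(85034928, -1) = Rational(1, 85034928)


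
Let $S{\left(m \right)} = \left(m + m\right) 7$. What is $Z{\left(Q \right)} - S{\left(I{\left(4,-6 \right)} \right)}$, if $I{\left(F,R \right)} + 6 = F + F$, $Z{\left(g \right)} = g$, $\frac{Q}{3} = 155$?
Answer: $437$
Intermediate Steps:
$Q = 465$ ($Q = 3 \cdot 155 = 465$)
$I{\left(F,R \right)} = -6 + 2 F$ ($I{\left(F,R \right)} = -6 + \left(F + F\right) = -6 + 2 F$)
$S{\left(m \right)} = 14 m$ ($S{\left(m \right)} = 2 m 7 = 14 m$)
$Z{\left(Q \right)} - S{\left(I{\left(4,-6 \right)} \right)} = 465 - 14 \left(-6 + 2 \cdot 4\right) = 465 - 14 \left(-6 + 8\right) = 465 - 14 \cdot 2 = 465 - 28 = 437$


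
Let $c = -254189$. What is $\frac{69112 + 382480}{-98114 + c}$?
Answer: $- \frac{451592}{352303} \approx -1.2818$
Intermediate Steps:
$\frac{69112 + 382480}{-98114 + c} = \frac{69112 + 382480}{-98114 - 254189} = \frac{451592}{-352303} = 451592 \left(- \frac{1}{352303}\right) = - \frac{451592}{352303}$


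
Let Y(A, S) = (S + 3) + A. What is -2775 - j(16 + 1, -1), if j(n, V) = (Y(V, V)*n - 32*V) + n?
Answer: -2841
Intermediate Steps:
Y(A, S) = 3 + A + S (Y(A, S) = (3 + S) + A = 3 + A + S)
j(n, V) = n - 32*V + n*(3 + 2*V) (j(n, V) = ((3 + V + V)*n - 32*V) + n = ((3 + 2*V)*n - 32*V) + n = (n*(3 + 2*V) - 32*V) + n = (-32*V + n*(3 + 2*V)) + n = n - 32*V + n*(3 + 2*V))
-2775 - j(16 + 1, -1) = -2775 - ((16 + 1) - 32*(-1) + (16 + 1)*(3 + 2*(-1))) = -2775 - (17 + 32 + 17*(3 - 2)) = -2775 - (17 + 32 + 17*1) = -2775 - (17 + 32 + 17) = -2775 - 1*66 = -2775 - 66 = -2841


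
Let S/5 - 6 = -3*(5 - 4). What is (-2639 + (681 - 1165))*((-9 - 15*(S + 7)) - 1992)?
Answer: 7279713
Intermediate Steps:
S = 15 (S = 30 + 5*(-3*(5 - 4)) = 30 + 5*(-3*1) = 30 + 5*(-3) = 30 - 15 = 15)
(-2639 + (681 - 1165))*((-9 - 15*(S + 7)) - 1992) = (-2639 + (681 - 1165))*((-9 - 15*(15 + 7)) - 1992) = (-2639 - 484)*((-9 - 15*22) - 1992) = -3123*((-9 - 330) - 1992) = -3123*(-339 - 1992) = -3123*(-2331) = 7279713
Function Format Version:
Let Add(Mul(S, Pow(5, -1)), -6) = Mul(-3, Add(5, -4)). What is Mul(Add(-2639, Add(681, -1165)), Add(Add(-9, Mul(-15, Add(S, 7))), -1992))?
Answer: 7279713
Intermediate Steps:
S = 15 (S = Add(30, Mul(5, Mul(-3, Add(5, -4)))) = Add(30, Mul(5, Mul(-3, 1))) = Add(30, Mul(5, -3)) = Add(30, -15) = 15)
Mul(Add(-2639, Add(681, -1165)), Add(Add(-9, Mul(-15, Add(S, 7))), -1992)) = Mul(Add(-2639, Add(681, -1165)), Add(Add(-9, Mul(-15, Add(15, 7))), -1992)) = Mul(Add(-2639, -484), Add(Add(-9, Mul(-15, 22)), -1992)) = Mul(-3123, Add(Add(-9, -330), -1992)) = Mul(-3123, Add(-339, -1992)) = Mul(-3123, -2331) = 7279713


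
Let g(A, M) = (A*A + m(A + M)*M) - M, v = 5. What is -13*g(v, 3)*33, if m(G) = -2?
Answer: -6864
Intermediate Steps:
g(A, M) = A² - 3*M (g(A, M) = (A*A - 2*M) - M = (A² - 2*M) - M = A² - 3*M)
-13*g(v, 3)*33 = -13*(5² - 3*3)*33 = -13*(25 - 9)*33 = -208*33 = -6864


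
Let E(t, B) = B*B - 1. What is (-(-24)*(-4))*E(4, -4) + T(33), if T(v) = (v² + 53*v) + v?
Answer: 1431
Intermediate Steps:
E(t, B) = -1 + B² (E(t, B) = B² - 1 = -1 + B²)
T(v) = v² + 54*v
(-(-24)*(-4))*E(4, -4) + T(33) = (-(-24)*(-4))*(-1 + (-4)²) + 33*(54 + 33) = (-6*16)*(-1 + 16) + 33*87 = -96*15 + 2871 = -1440 + 2871 = 1431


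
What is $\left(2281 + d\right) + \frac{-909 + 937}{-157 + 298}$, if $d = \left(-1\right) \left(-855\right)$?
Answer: $\frac{442204}{141} \approx 3136.2$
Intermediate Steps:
$d = 855$
$\left(2281 + d\right) + \frac{-909 + 937}{-157 + 298} = \left(2281 + 855\right) + \frac{-909 + 937}{-157 + 298} = 3136 + \frac{28}{141} = \frac{442204}{141}$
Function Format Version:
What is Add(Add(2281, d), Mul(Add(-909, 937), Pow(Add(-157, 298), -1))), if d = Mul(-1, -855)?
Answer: Rational(442204, 141) ≈ 3136.2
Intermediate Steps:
d = 855
Add(Add(2281, d), Mul(Add(-909, 937), Pow(Add(-157, 298), -1))) = Add(Add(2281, 855), Mul(Add(-909, 937), Pow(Add(-157, 298), -1))) = Add(3136, Mul(28, Pow(141, -1))) = Add(3136, Mul(28, Rational(1, 141))) = Add(3136, Rational(28, 141)) = Rational(442204, 141)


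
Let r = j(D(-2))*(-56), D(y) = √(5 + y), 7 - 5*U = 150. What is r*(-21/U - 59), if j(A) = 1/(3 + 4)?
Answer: 66656/143 ≈ 466.13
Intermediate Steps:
U = -143/5 (U = 7/5 - ⅕*150 = 7/5 - 30 = -143/5 ≈ -28.600)
j(A) = ⅐ (j(A) = 1/7 = ⅐)
r = -8 (r = (⅐)*(-56) = -8)
r*(-21/U - 59) = -8*(-21/(-143/5) - 59) = -8*(-21*(-5/143) - 59) = -8*(105/143 - 59) = -8*(-8332/143) = 66656/143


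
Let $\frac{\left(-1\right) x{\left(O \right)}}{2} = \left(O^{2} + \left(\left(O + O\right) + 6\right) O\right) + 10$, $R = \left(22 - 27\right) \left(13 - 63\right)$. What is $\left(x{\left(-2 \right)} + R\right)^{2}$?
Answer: $52900$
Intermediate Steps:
$R = 250$ ($R = \left(-5\right) \left(-50\right) = 250$)
$x{\left(O \right)} = -20 - 2 O^{2} - 2 O \left(6 + 2 O\right)$ ($x{\left(O \right)} = - 2 \left(\left(O^{2} + \left(\left(O + O\right) + 6\right) O\right) + 10\right) = - 2 \left(\left(O^{2} + \left(2 O + 6\right) O\right) + 10\right) = - 2 \left(\left(O^{2} + \left(6 + 2 O\right) O\right) + 10\right) = - 2 \left(\left(O^{2} + O \left(6 + 2 O\right)\right) + 10\right) = - 2 \left(10 + O^{2} + O \left(6 + 2 O\right)\right) = -20 - 2 O^{2} - 2 O \left(6 + 2 O\right)$)
$\left(x{\left(-2 \right)} + R\right)^{2} = \left(\left(-20 - -24 - 6 \left(-2\right)^{2}\right) + 250\right)^{2} = \left(\left(-20 + 24 - 24\right) + 250\right)^{2} = \left(-20 + 250\right)^{2} = 230^{2} = 52900$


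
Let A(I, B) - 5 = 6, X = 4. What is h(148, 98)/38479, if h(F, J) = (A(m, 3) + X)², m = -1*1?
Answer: 225/38479 ≈ 0.0058473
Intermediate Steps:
m = -1
A(I, B) = 11 (A(I, B) = 5 + 6 = 11)
h(F, J) = 225 (h(F, J) = (11 + 4)² = 15² = 225)
h(148, 98)/38479 = 225/38479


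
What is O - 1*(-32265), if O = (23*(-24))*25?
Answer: 18465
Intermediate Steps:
O = -13800 (O = -552*25 = -13800)
O - 1*(-32265) = -13800 - 1*(-32265) = -13800 + 32265 = 18465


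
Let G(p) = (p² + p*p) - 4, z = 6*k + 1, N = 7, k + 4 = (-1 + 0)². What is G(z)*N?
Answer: 4018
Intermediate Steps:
k = -3 (k = -4 + (-1 + 0)² = -4 + (-1)² = -4 + 1 = -3)
z = -17 (z = 6*(-3) + 1 = -18 + 1 = -17)
G(p) = -4 + 2*p² (G(p) = (p² + p²) - 4 = 2*p² - 4 = -4 + 2*p²)
G(z)*N = (-4 + 2*(-17)²)*7 = (-4 + 2*289)*7 = (-4 + 578)*7 = 574*7 = 4018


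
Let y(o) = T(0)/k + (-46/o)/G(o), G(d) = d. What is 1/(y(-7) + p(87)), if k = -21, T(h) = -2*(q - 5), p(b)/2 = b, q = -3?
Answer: 147/25328 ≈ 0.0058039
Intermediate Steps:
p(b) = 2*b
T(h) = 16 (T(h) = -2*(-3 - 5) = -2*(-8) = 16)
y(o) = -16/21 - 46/o**2 (y(o) = 16/(-21) + (-46/o)/o = 16*(-1/21) - 46/o**2 = -16/21 - 46/o**2)
1/(y(-7) + p(87)) = 1/((-16/21 - 46/(-7)**2) + 2*87) = 1/((-16/21 - 46*1/49) + 174) = 1/((-16/21 - 46/49) + 174) = 1/(-250/147 + 174) = 1/(25328/147) = 147/25328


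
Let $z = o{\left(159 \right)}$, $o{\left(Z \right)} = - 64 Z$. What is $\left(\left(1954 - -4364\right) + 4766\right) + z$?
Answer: $908$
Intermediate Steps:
$z = -10176$ ($z = \left(-64\right) 159 = -10176$)
$\left(\left(1954 - -4364\right) + 4766\right) + z = \left(\left(1954 - -4364\right) + 4766\right) - 10176 = \left(\left(1954 + \left(-3151 + 7515\right)\right) + 4766\right) - 10176 = \left(\left(1954 + 4364\right) + 4766\right) - 10176 = \left(6318 + 4766\right) - 10176 = 11084 - 10176 = 908$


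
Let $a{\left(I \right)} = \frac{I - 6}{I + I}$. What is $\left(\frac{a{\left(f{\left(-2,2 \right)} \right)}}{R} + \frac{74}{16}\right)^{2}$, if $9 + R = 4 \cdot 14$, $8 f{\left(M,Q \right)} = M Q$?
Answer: $\frac{3207681}{141376} \approx 22.689$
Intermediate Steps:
$f{\left(M,Q \right)} = \frac{M Q}{8}$
$R = 47$ ($R = -9 + 4 \cdot 14 = -9 + 56 = 47$)
$a{\left(I \right)} = \frac{-6 + I}{2 I}$
$\left(\frac{a{\left(f{\left(-2,2 \right)} \right)}}{R} + \frac{74}{16}\right)^{2} = \left(\frac{\frac{1}{2} \frac{1}{\frac{1}{8} \left(-2\right) 2} \left(-6 + \frac{1}{8} \left(-2\right) 2\right)}{47} + \frac{74}{16}\right)^{2} = \left(\frac{-6 - \frac{1}{2}}{2 \left(- \frac{1}{2}\right)} \frac{1}{47} + 74 \cdot \frac{1}{16}\right)^{2} = \left(\frac{1}{2} \left(-2\right) \left(- \frac{13}{2}\right) \frac{1}{47} + \frac{37}{8}\right)^{2} = \left(\frac{13}{2} \cdot \frac{1}{47} + \frac{37}{8}\right)^{2} = \left(\frac{13}{94} + \frac{37}{8}\right)^{2} = \left(\frac{1791}{376}\right)^{2} = \frac{3207681}{141376}$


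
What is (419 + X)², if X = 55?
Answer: 224676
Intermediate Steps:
(419 + X)² = (419 + 55)² = 474² = 224676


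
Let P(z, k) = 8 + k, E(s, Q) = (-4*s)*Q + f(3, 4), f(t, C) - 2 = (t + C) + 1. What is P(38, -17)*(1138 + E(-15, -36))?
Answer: 9108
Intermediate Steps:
f(t, C) = 3 + C + t (f(t, C) = 2 + ((t + C) + 1) = 2 + ((C + t) + 1) = 2 + (1 + C + t) = 3 + C + t)
E(s, Q) = 10 - 4*Q*s (E(s, Q) = (-4*s)*Q + (3 + 4 + 3) = -4*Q*s + 10 = 10 - 4*Q*s)
P(38, -17)*(1138 + E(-15, -36)) = (8 - 17)*(1138 + (10 - 4*(-36)*(-15))) = -9*(1138 + (10 - 2160)) = -9*(1138 - 2150) = -9*(-1012) = 9108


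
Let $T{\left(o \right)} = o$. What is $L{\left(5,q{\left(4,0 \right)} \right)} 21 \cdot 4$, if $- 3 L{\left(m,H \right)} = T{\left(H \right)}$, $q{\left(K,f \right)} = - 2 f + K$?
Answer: $-112$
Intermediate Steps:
$q{\left(K,f \right)} = K - 2 f$
$L{\left(m,H \right)} = - \frac{H}{3}$
$L{\left(5,q{\left(4,0 \right)} \right)} 21 \cdot 4 = - \frac{4 - 0}{3} \cdot 21 \cdot 4 = - \frac{4 + 0}{3} \cdot 21 \cdot 4 = \left(- \frac{1}{3}\right) 4 \cdot 21 \cdot 4 = \left(- \frac{4}{3}\right) 21 \cdot 4 = \left(-28\right) 4 = -112$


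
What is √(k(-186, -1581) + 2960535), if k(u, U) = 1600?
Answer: √2962135 ≈ 1721.1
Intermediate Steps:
√(k(-186, -1581) + 2960535) = √(1600 + 2960535) = √2962135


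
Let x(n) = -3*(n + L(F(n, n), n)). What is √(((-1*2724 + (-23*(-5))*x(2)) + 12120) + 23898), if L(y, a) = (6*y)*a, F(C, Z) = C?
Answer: 2*√6081 ≈ 155.96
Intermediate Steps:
L(y, a) = 6*a*y
x(n) = -18*n² - 3*n (x(n) = -3*(n + 6*n*n) = -3*(n + 6*n²) = -18*n² - 3*n)
√(((-1*2724 + (-23*(-5))*x(2)) + 12120) + 23898) = √(((-1*2724 + (-23*(-5))*(3*2*(-1 - 6*2))) + 12120) + 23898) = √(((-2724 + 115*(3*2*(-1 - 12))) + 12120) + 23898) = √(((-2724 + 115*(3*2*(-13))) + 12120) + 23898) = √(((-2724 + 115*(-78)) + 12120) + 23898) = √(((-2724 - 8970) + 12120) + 23898) = √((-11694 + 12120) + 23898) = √(426 + 23898) = √24324 = 2*√6081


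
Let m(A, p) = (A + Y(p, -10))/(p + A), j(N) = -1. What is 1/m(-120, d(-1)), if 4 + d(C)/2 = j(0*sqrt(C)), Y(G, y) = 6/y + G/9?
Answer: 5850/5477 ≈ 1.0681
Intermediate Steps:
Y(G, y) = 6/y + G/9 (Y(G, y) = 6/y + G*(1/9) = 6/y + G/9)
d(C) = -10 (d(C) = -8 + 2*(-1) = -8 - 2 = -10)
m(A, p) = (-3/5 + A + p/9)/(A + p) (m(A, p) = (A + (6/(-10) + p/9))/(p + A) = (A + (6*(-1/10) + p/9))/(A + p) = (A + (-3/5 + p/9))/(A + p) = (-3/5 + A + p/9)/(A + p))
1/m(-120, d(-1)) = 1/((-3/5 - 120 + (1/9)*(-10))/(-120 - 10)) = 1/((-3/5 - 120 - 10/9)/(-130)) = 1/(-1/130*(-5477/45)) = 1/(5477/5850) = 5850/5477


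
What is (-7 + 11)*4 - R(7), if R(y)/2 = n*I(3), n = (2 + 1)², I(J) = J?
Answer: -38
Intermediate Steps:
n = 9 (n = 3² = 9)
R(y) = 54 (R(y) = 2*(9*3) = 2*27 = 54)
(-7 + 11)*4 - R(7) = (-7 + 11)*4 - 1*54 = 4*4 - 54 = 16 - 54 = -38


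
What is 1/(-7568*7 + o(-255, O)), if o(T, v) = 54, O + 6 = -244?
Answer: -1/52922 ≈ -1.8896e-5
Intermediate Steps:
O = -250 (O = -6 - 244 = -250)
1/(-7568*7 + o(-255, O)) = 1/(-7568*7 + 54) = 1/(-52976 + 54) = 1/(-52922) = -1/52922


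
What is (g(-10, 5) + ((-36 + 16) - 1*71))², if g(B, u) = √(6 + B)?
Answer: 8277 - 364*I ≈ 8277.0 - 364.0*I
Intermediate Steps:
(g(-10, 5) + ((-36 + 16) - 1*71))² = (√(6 - 10) + ((-36 + 16) - 1*71))² = (√(-4) + (-20 - 71))² = (2*I - 91)² = (-91 + 2*I)²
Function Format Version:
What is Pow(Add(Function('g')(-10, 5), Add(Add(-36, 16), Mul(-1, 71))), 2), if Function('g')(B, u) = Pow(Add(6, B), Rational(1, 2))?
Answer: Add(8277, Mul(-364, I)) ≈ Add(8277.0, Mul(-364.00, I))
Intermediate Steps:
Pow(Add(Function('g')(-10, 5), Add(Add(-36, 16), Mul(-1, 71))), 2) = Pow(Add(Pow(Add(6, -10), Rational(1, 2)), Add(Add(-36, 16), Mul(-1, 71))), 2) = Pow(Add(Pow(-4, Rational(1, 2)), Add(-20, -71)), 2) = Pow(Add(Mul(2, I), -91), 2) = Pow(Add(-91, Mul(2, I)), 2)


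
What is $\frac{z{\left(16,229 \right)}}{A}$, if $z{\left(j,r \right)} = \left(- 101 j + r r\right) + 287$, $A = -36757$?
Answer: $- \frac{51112}{36757} \approx -1.3905$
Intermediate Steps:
$z{\left(j,r \right)} = 287 + r^{2} - 101 j$ ($z{\left(j,r \right)} = \left(- 101 j + r^{2}\right) + 287 = \left(r^{2} - 101 j\right) + 287 = 287 + r^{2} - 101 j$)
$\frac{z{\left(16,229 \right)}}{A} = \frac{287 + 229^{2} - 1616}{-36757} = \left(287 + 52441 - 1616\right) \left(- \frac{1}{36757}\right) = 51112 \left(- \frac{1}{36757}\right) = - \frac{51112}{36757}$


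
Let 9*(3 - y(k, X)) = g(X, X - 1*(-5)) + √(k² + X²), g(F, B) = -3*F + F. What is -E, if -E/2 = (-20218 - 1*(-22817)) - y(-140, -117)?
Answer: 5244 + 2*√33289/9 ≈ 5284.5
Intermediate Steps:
g(F, B) = -2*F
y(k, X) = 3 - √(X² + k²)/9 + 2*X/9 (y(k, X) = 3 - (-2*X + √(k² + X²))/9 = 3 - (-2*X + √(X² + k²))/9 = 3 - (√(X² + k²) - 2*X)/9 = 3 + (-√(X² + k²)/9 + 2*X/9) = 3 - √(X² + k²)/9 + 2*X/9)
E = -5244 - 2*√33289/9 (E = -2*((-20218 - 1*(-22817)) - (3 - √((-117)² + (-140)²)/9 + (2/9)*(-117))) = -2*((-20218 + 22817) - (3 - √(13689 + 19600)/9 - 26)) = -2*(2599 - (3 - √33289/9 - 26)) = -2*(2599 - (-23 - √33289/9)) = -2*(2599 + (23 + √33289/9)) = -2*(2622 + √33289/9) = -5244 - 2*√33289/9 ≈ -5284.5)
-E = -(-5244 - 2*√33289/9) = 5244 + 2*√33289/9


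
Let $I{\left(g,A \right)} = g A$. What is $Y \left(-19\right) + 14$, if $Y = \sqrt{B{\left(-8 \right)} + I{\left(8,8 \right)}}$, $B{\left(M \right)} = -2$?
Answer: $14 - 19 \sqrt{62} \approx -135.61$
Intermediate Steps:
$I{\left(g,A \right)} = A g$
$Y = \sqrt{62}$ ($Y = \sqrt{-2 + 8 \cdot 8} = \sqrt{-2 + 64} = \sqrt{62} \approx 7.874$)
$Y \left(-19\right) + 14 = \sqrt{62} \left(-19\right) + 14 = - 19 \sqrt{62} + 14 = 14 - 19 \sqrt{62}$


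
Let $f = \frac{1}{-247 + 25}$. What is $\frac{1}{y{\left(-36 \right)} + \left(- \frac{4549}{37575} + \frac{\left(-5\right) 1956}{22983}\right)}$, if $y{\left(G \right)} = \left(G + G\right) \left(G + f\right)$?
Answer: $\frac{65342925}{169354337689} \approx 0.00038584$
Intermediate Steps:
$f = - \frac{1}{222}$ ($f = \frac{1}{-222} = - \frac{1}{222} \approx -0.0045045$)
$y{\left(G \right)} = 2 G \left(- \frac{1}{222} + G\right)$ ($y{\left(G \right)} = \left(G + G\right) \left(G - \frac{1}{222}\right) = 2 G \left(- \frac{1}{222} + G\right)$)
$\frac{1}{y{\left(-36 \right)} + \left(- \frac{4549}{37575} + \frac{\left(-5\right) 1956}{22983}\right)} = \frac{1}{\frac{1}{111} \left(-36\right) \left(-1 + 222 \left(-36\right)\right) + \left(- \frac{4549}{37575} + \frac{\left(-5\right) 1956}{22983}\right)} = \frac{1}{\frac{1}{111} \left(-36\right) \left(-1 - 7992\right) - \frac{965303}{1766025}} = \frac{1}{\frac{1}{111} \left(-36\right) \left(-7993\right) - \frac{965303}{1766025}} = \frac{1}{\frac{95916}{37} - \frac{965303}{1766025}} = \frac{1}{\frac{169354337689}{65342925}} = \frac{65342925}{169354337689}$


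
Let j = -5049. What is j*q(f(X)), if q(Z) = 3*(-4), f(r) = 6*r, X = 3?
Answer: 60588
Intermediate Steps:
q(Z) = -12
j*q(f(X)) = -5049*(-12) = 60588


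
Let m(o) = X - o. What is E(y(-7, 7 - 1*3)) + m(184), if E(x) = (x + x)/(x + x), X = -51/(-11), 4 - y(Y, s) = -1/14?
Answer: -1962/11 ≈ -178.36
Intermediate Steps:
y(Y, s) = 57/14 (y(Y, s) = 4 - (-1)/14 = 4 - 1*(-1/14) = 4 + 1/14 = 57/14)
X = 51/11 (X = -51*(-1/11) = 51/11 ≈ 4.6364)
m(o) = 51/11 - o
E(x) = 1 (E(x) = (2*x)/((2*x)) = (2*x)*(1/(2*x)) = 1)
E(y(-7, 7 - 1*3)) + m(184) = 1 + (51/11 - 1*184) = 1 + (51/11 - 184) = 1 - 1973/11 = -1962/11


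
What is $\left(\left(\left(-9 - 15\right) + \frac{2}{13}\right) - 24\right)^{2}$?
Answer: $\frac{386884}{169} \approx 2289.3$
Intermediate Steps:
$\left(\left(\left(-9 - 15\right) + \frac{2}{13}\right) - 24\right)^{2} = \left(\left(-24 + 2 \cdot \frac{1}{13}\right) - 24\right)^{2} = \left(\left(-24 + \frac{2}{13}\right) - 24\right)^{2} = \left(- \frac{310}{13} - 24\right)^{2} = \left(- \frac{622}{13}\right)^{2} = \frac{386884}{169}$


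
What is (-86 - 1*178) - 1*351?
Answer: -615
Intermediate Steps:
(-86 - 1*178) - 1*351 = (-86 - 178) - 351 = -264 - 351 = -615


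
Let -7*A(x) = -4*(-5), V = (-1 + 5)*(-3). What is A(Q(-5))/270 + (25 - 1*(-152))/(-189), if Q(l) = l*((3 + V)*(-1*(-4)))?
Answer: -179/189 ≈ -0.94709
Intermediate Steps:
V = -12 (V = 4*(-3) = -12)
Q(l) = -36*l (Q(l) = l*((3 - 12)*(-1*(-4))) = l*(-9*4) = l*(-36) = -36*l)
A(x) = -20/7 (A(x) = -(-4)*(-5)/7 = -⅐*20 = -20/7)
A(Q(-5))/270 + (25 - 1*(-152))/(-189) = -20/7/270 + (25 - 1*(-152))/(-189) = -20/7*1/270 + (25 + 152)*(-1/189) = -2/189 + 177*(-1/189) = -2/189 - 59/63 = -179/189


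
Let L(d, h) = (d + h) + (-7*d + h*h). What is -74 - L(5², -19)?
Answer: -266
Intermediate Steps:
L(d, h) = h + h² - 6*d (L(d, h) = (d + h) + (-7*d + h²) = (d + h) + (h² - 7*d) = h + h² - 6*d)
-74 - L(5², -19) = -74 - (-19 + (-19)² - 6*5²) = -74 - (-19 + 361 - 6*25) = -74 - (-19 + 361 - 150) = -74 - 1*192 = -74 - 192 = -266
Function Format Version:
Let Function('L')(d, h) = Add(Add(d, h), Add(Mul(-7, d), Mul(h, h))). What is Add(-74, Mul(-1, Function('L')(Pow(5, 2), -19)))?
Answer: -266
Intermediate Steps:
Function('L')(d, h) = Add(h, Pow(h, 2), Mul(-6, d)) (Function('L')(d, h) = Add(Add(d, h), Add(Mul(-7, d), Pow(h, 2))) = Add(Add(d, h), Add(Pow(h, 2), Mul(-7, d))) = Add(h, Pow(h, 2), Mul(-6, d)))
Add(-74, Mul(-1, Function('L')(Pow(5, 2), -19))) = Add(-74, Mul(-1, Add(-19, Pow(-19, 2), Mul(-6, Pow(5, 2))))) = Add(-74, Mul(-1, Add(-19, 361, Mul(-6, 25)))) = Add(-74, Mul(-1, Add(-19, 361, -150))) = Add(-74, Mul(-1, 192)) = Add(-74, -192) = -266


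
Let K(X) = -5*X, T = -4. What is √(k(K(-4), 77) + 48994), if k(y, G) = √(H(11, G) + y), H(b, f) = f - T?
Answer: √(48994 + √101) ≈ 221.37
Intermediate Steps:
H(b, f) = 4 + f (H(b, f) = f - 1*(-4) = f + 4 = 4 + f)
k(y, G) = √(4 + G + y) (k(y, G) = √((4 + G) + y) = √(4 + G + y))
√(k(K(-4), 77) + 48994) = √(√(4 + 77 - 5*(-4)) + 48994) = √(√(4 + 77 + 20) + 48994) = √(√101 + 48994) = √(48994 + √101)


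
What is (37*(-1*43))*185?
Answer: -294335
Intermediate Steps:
(37*(-1*43))*185 = (37*(-43))*185 = -1591*185 = -294335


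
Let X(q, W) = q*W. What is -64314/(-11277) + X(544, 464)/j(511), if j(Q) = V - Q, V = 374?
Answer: -315298246/171661 ≈ -1836.8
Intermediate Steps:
j(Q) = 374 - Q
X(q, W) = W*q
-64314/(-11277) + X(544, 464)/j(511) = -64314/(-11277) + (464*544)/(374 - 1*511) = -64314*(-1/11277) + 252416/(374 - 511) = 7146/1253 + 252416/(-137) = 7146/1253 + 252416*(-1/137) = 7146/1253 - 252416/137 = -315298246/171661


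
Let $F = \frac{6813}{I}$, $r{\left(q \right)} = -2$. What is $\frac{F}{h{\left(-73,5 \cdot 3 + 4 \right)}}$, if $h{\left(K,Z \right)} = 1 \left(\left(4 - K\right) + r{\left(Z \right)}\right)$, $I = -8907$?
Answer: $- \frac{757}{74225} \approx -0.010199$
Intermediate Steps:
$F = - \frac{2271}{2969}$ ($F = \frac{6813}{-8907} = 6813 \left(- \frac{1}{8907}\right) = - \frac{2271}{2969} \approx -0.7649$)
$h{\left(K,Z \right)} = 2 - K$ ($h{\left(K,Z \right)} = 1 \left(\left(4 - K\right) - 2\right) = 1 \left(2 - K\right) = 2 - K$)
$\frac{F}{h{\left(-73,5 \cdot 3 + 4 \right)}} = - \frac{2271}{2969 \left(2 - -73\right)} = - \frac{2271}{2969 \left(2 + 73\right)} = - \frac{2271}{2969 \cdot 75} = \left(- \frac{2271}{2969}\right) \frac{1}{75} = - \frac{757}{74225}$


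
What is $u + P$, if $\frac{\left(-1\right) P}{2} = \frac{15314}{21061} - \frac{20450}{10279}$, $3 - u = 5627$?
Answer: $- \frac{1216970801168}{216486019} \approx -5621.5$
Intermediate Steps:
$u = -5624$ ($u = 3 - 5627 = -5624$)
$P = \frac{546569688}{216486019}$ ($P = - 2 \left(\frac{15314}{21061} - \frac{20450}{10279}\right) = \left(-2\right) \left(- \frac{273284844}{216486019}\right) = \frac{546569688}{216486019} \approx 2.5247$)
$u + P = -5624 + \frac{546569688}{216486019} = - \frac{1216970801168}{216486019}$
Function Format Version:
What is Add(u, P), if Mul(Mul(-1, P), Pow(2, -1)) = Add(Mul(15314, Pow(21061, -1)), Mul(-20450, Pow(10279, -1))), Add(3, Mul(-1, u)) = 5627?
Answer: Rational(-1216970801168, 216486019) ≈ -5621.5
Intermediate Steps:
u = -5624 (u = Add(3, Mul(-1, 5627)) = Add(3, -5627) = -5624)
P = Rational(546569688, 216486019) (P = Mul(-2, Add(Mul(15314, Pow(21061, -1)), Mul(-20450, Pow(10279, -1)))) = Mul(-2, Add(Mul(15314, Rational(1, 21061)), Mul(-20450, Rational(1, 10279)))) = Mul(-2, Add(Rational(15314, 21061), Rational(-20450, 10279))) = Mul(-2, Rational(-273284844, 216486019)) = Rational(546569688, 216486019) ≈ 2.5247)
Add(u, P) = Add(-5624, Rational(546569688, 216486019)) = Rational(-1216970801168, 216486019)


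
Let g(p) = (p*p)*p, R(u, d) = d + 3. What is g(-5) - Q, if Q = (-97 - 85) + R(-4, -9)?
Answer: 63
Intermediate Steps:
R(u, d) = 3 + d
Q = -188 (Q = (-97 - 85) + (3 - 9) = -182 - 6 = -188)
g(p) = p³ (g(p) = p²*p = p³)
g(-5) - Q = (-5)³ - 1*(-188) = -125 + 188 = 63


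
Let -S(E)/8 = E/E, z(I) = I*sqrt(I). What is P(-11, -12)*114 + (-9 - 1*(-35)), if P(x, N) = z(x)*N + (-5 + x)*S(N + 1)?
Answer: 14618 + 15048*I*sqrt(11) ≈ 14618.0 + 49909.0*I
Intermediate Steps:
z(I) = I**(3/2)
S(E) = -8 (S(E) = -8*E/E = -8*1 = -8)
P(x, N) = 40 - 8*x + N*x**(3/2) (P(x, N) = x**(3/2)*N + (-5 + x)*(-8) = N*x**(3/2) + (40 - 8*x) = 40 - 8*x + N*x**(3/2))
P(-11, -12)*114 + (-9 - 1*(-35)) = (40 - 8*(-11) - (-132)*I*sqrt(11))*114 + (-9 - 1*(-35)) = (40 + 88 - (-132)*I*sqrt(11))*114 + (-9 + 35) = (40 + 88 + 132*I*sqrt(11))*114 + 26 = (128 + 132*I*sqrt(11))*114 + 26 = (14592 + 15048*I*sqrt(11)) + 26 = 14618 + 15048*I*sqrt(11)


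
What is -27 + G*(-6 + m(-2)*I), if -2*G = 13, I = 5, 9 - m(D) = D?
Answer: -691/2 ≈ -345.50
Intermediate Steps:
m(D) = 9 - D
G = -13/2 (G = -1/2*13 = -13/2 ≈ -6.5000)
-27 + G*(-6 + m(-2)*I) = -27 - 13*(-6 + (9 - 1*(-2))*5)/2 = -27 - 13*(-6 + (9 + 2)*5)/2 = -27 - 13*(-6 + 11*5)/2 = -27 - 13*(-6 + 55)/2 = -27 - 13/2*49 = -27 - 637/2 = -691/2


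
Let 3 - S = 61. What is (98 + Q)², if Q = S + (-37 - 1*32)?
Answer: 841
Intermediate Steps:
S = -58 (S = 3 - 1*61 = 3 - 61 = -58)
Q = -127 (Q = -58 + (-37 - 1*32) = -58 + (-37 - 32) = -58 - 69 = -127)
(98 + Q)² = (98 - 127)² = (-29)² = 841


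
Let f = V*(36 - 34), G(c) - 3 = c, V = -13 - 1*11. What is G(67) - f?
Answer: 118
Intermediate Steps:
V = -24 (V = -13 - 11 = -24)
G(c) = 3 + c
f = -48 (f = -24*(36 - 34) = -24*2 = -48)
G(67) - f = (3 + 67) - 1*(-48) = 70 + 48 = 118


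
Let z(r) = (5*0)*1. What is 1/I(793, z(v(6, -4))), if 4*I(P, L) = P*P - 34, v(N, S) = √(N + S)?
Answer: 4/628815 ≈ 6.3612e-6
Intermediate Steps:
z(r) = 0 (z(r) = 0*1 = 0)
I(P, L) = -17/2 + P²/4 (I(P, L) = (P*P - 34)/4 = (P² - 34)/4 = (-34 + P²)/4 = -17/2 + P²/4)
1/I(793, z(v(6, -4))) = 1/(-17/2 + (¼)*793²) = 1/(-17/2 + (¼)*628849) = 1/(-17/2 + 628849/4) = 1/(628815/4) = 4/628815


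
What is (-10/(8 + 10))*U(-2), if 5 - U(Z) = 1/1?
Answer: -20/9 ≈ -2.2222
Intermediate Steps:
U(Z) = 4 (U(Z) = 5 - 1/1 = 5 - 1*1 = 5 - 1 = 4)
(-10/(8 + 10))*U(-2) = (-10/(8 + 10))*4 = (-10/18)*4 = ((1/18)*(-10))*4 = -5/9*4 = -20/9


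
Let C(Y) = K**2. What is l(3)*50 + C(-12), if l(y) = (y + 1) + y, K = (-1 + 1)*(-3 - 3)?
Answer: 350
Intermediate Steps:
K = 0 (K = 0*(-6) = 0)
l(y) = 1 + 2*y (l(y) = (1 + y) + y = 1 + 2*y)
C(Y) = 0 (C(Y) = 0**2 = 0)
l(3)*50 + C(-12) = (1 + 2*3)*50 + 0 = (1 + 6)*50 + 0 = 7*50 + 0 = 350 + 0 = 350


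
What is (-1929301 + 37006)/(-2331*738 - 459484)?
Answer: 1892295/2179762 ≈ 0.86812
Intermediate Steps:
(-1929301 + 37006)/(-2331*738 - 459484) = -1892295/(-1720278 - 459484) = -1892295/(-2179762) = -1892295*(-1/2179762) = 1892295/2179762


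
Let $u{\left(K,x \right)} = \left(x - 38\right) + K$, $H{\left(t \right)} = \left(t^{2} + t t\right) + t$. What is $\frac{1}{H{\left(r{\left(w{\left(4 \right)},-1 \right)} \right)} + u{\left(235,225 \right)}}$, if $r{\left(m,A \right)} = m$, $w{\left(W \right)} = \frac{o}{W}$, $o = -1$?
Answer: $\frac{8}{3375} \approx 0.0023704$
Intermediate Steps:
$w{\left(W \right)} = - \frac{1}{W}$
$H{\left(t \right)} = t + 2 t^{2}$ ($H{\left(t \right)} = \left(t^{2} + t^{2}\right) + t = 2 t^{2} + t = t + 2 t^{2}$)
$u{\left(K,x \right)} = -38 + K + x$ ($u{\left(K,x \right)} = \left(-38 + x\right) + K = -38 + K + x$)
$\frac{1}{H{\left(r{\left(w{\left(4 \right)},-1 \right)} \right)} + u{\left(235,225 \right)}} = \frac{1}{- \frac{1}{4} \left(1 + 2 \left(- \frac{1}{4}\right)\right) + \left(-38 + 235 + 225\right)} = \frac{1}{\left(-1\right) \frac{1}{4} \left(1 + 2 \left(\left(-1\right) \frac{1}{4}\right)\right) + 422} = \frac{1}{- \frac{1 + 2 \left(- \frac{1}{4}\right)}{4} + 422} = \frac{1}{- \frac{1 - \frac{1}{2}}{4} + 422} = \frac{1}{\left(- \frac{1}{4}\right) \frac{1}{2} + 422} = \frac{1}{- \frac{1}{8} + 422} = \frac{1}{\frac{3375}{8}} = \frac{8}{3375}$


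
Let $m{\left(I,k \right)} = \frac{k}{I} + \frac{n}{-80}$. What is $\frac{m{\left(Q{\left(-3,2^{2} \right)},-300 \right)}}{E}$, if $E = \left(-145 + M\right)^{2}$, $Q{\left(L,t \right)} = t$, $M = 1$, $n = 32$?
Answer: $- \frac{377}{103680} \approx -0.0036362$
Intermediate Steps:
$m{\left(I,k \right)} = - \frac{2}{5} + \frac{k}{I}$ ($m{\left(I,k \right)} = \frac{k}{I} + \frac{32}{-80} = \frac{k}{I} + 32 \left(- \frac{1}{80}\right) = \frac{k}{I} - \frac{2}{5} = - \frac{2}{5} + \frac{k}{I}$)
$E = 20736$ ($E = \left(-145 + 1\right)^{2} = \left(-144\right)^{2} = 20736$)
$\frac{m{\left(Q{\left(-3,2^{2} \right)},-300 \right)}}{E} = \frac{- \frac{2}{5} - \frac{300}{2^{2}}}{20736} = \left(- \frac{2}{5} - \frac{300}{4}\right) \frac{1}{20736} = \left(- \frac{2}{5} - 75\right) \frac{1}{20736} = \left(- \frac{377}{5}\right) \frac{1}{20736} = - \frac{377}{103680}$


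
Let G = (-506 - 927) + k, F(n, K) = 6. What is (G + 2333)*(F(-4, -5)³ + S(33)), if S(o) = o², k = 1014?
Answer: 2497770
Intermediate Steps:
G = -419 (G = (-506 - 927) + 1014 = -1433 + 1014 = -419)
(G + 2333)*(F(-4, -5)³ + S(33)) = (-419 + 2333)*(6³ + 33²) = 1914*(216 + 1089) = 1914*1305 = 2497770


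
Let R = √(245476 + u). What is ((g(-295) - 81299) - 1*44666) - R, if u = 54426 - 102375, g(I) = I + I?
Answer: -126555 - √197527 ≈ -1.2700e+5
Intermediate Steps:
g(I) = 2*I
u = -47949
R = √197527 (R = √(245476 - 47949) = √197527 ≈ 444.44)
((g(-295) - 81299) - 1*44666) - R = ((2*(-295) - 81299) - 1*44666) - √197527 = ((-590 - 81299) - 44666) - √197527 = (-81889 - 44666) - √197527 = -126555 - √197527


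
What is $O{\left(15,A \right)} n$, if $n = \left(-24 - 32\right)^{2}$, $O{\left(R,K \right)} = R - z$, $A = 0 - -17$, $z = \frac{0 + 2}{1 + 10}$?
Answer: $\frac{511168}{11} \approx 46470.0$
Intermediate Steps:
$z = \frac{2}{11} \approx 0.18182$
$A = 17$ ($A = 0 + 17 = 17$)
$O{\left(R,K \right)} = - \frac{2}{11} + R$ ($O{\left(R,K \right)} = R - \frac{2}{11} = - \frac{2}{11} + R$)
$n = 3136$ ($n = \left(-56\right)^{2} = 3136$)
$O{\left(15,A \right)} n = \left(- \frac{2}{11} + 15\right) 3136 = \frac{163}{11} \cdot 3136 = \frac{511168}{11}$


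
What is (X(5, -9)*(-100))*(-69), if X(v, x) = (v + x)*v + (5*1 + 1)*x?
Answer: -510600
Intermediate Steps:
X(v, x) = 6*x + v*(v + x) (X(v, x) = v*(v + x) + (5 + 1)*x = v*(v + x) + 6*x = 6*x + v*(v + x))
(X(5, -9)*(-100))*(-69) = ((5² + 6*(-9) + 5*(-9))*(-100))*(-69) = ((25 - 54 - 45)*(-100))*(-69) = -74*(-100)*(-69) = 7400*(-69) = -510600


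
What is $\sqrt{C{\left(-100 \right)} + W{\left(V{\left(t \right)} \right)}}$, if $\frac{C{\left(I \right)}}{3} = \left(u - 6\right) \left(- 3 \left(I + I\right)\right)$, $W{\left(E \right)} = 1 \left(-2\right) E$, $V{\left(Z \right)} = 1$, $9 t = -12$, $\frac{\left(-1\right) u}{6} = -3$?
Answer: $\sqrt{21598} \approx 146.96$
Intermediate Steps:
$u = 18$ ($u = \left(-6\right) \left(-3\right) = 18$)
$t = - \frac{4}{3}$ ($t = \frac{1}{9} \left(-12\right) = - \frac{4}{3} \approx -1.3333$)
$W{\left(E \right)} = - 2 E$
$C{\left(I \right)} = - 216 I$ ($C{\left(I \right)} = 3 \left(18 - 6\right) \left(- 3 \left(I + I\right)\right) = 3 \cdot 12 \left(- 3 \cdot 2 I\right) = 3 \cdot 12 \left(- 6 I\right) = 3 \left(- 72 I\right) = - 216 I$)
$\sqrt{C{\left(-100 \right)} + W{\left(V{\left(t \right)} \right)}} = \sqrt{\left(-216\right) \left(-100\right) - 2} = \sqrt{21600 - 2} = \sqrt{21598}$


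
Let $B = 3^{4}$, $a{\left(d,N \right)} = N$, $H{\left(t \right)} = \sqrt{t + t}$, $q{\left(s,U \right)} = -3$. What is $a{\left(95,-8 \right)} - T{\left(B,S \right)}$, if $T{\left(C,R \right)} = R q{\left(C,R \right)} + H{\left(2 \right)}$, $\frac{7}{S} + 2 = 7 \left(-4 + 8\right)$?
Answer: $- \frac{239}{26} \approx -9.1923$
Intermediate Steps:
$H{\left(t \right)} = \sqrt{2} \sqrt{t}$ ($H{\left(t \right)} = \sqrt{2 t} = \sqrt{2} \sqrt{t}$)
$B = 81$
$S = \frac{7}{26}$ ($S = \frac{7}{-2 + 7 \left(-4 + 8\right)} = \frac{7}{-2 + 7 \cdot 4} = \frac{7}{-2 + 28} = \frac{7}{26} \approx 0.26923$)
$T{\left(C,R \right)} = 2 - 3 R$ ($T{\left(C,R \right)} = R \left(-3\right) + \sqrt{2} \sqrt{2} = - 3 R + 2 = 2 - 3 R$)
$a{\left(95,-8 \right)} - T{\left(B,S \right)} = -8 - \left(2 - \frac{21}{26}\right) = -8 - \frac{31}{26} = - \frac{239}{26}$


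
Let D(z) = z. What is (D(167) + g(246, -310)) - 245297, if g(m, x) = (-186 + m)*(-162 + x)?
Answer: -273450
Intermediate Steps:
(D(167) + g(246, -310)) - 245297 = (167 + (30132 - 186*(-310) - 162*246 + 246*(-310))) - 245297 = (167 + (30132 + 57660 - 39852 - 76260)) - 245297 = (167 - 28320) - 245297 = -28153 - 245297 = -273450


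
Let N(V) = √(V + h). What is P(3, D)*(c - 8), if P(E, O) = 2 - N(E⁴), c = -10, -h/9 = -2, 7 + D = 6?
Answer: -36 + 54*√11 ≈ 143.10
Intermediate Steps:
D = -1 (D = -7 + 6 = -1)
h = 18 (h = -9*(-2) = 18)
N(V) = √(18 + V) (N(V) = √(V + 18) = √(18 + V))
P(E, O) = 2 - √(18 + E⁴)
P(3, D)*(c - 8) = (2 - √(18 + 3⁴))*(-10 - 8) = (2 - √(18 + 81))*(-18) = (2 - √99)*(-18) = (2 - 3*√11)*(-18) = -36 + 54*√11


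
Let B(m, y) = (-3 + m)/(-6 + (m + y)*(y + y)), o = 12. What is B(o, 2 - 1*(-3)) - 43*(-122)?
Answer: 860353/164 ≈ 5246.1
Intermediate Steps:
B(m, y) = (-3 + m)/(-6 + 2*y*(m + y)) (B(m, y) = (-3 + m)/(-6 + (m + y)*(2*y)) = (-3 + m)/(-6 + 2*y*(m + y)))
B(o, 2 - 1*(-3)) - 43*(-122) = (-3 + 12)/(2*(-3 + (2 - 1*(-3))² + 12*(2 - 1*(-3)))) - 43*(-122) = (½)*9/(-3 + (2 + 3)² + 12*(2 + 3)) + 5246 = (½)*9/(-3 + 5² + 12*5) + 5246 = (½)*9/(-3 + 25 + 60) + 5246 = (½)*9/82 + 5246 = (½)*(1/82)*9 + 5246 = 9/164 + 5246 = 860353/164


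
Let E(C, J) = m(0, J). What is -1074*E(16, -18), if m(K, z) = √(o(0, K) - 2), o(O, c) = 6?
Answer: -2148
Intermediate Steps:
m(K, z) = 2 (m(K, z) = √(6 - 2) = √4 = 2)
E(C, J) = 2
-1074*E(16, -18) = -1074*2 = -2148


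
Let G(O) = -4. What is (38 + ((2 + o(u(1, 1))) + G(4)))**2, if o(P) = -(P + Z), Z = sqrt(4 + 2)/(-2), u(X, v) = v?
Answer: (70 + sqrt(6))**2/4 ≈ 1312.2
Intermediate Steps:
Z = -sqrt(6)/2 (Z = sqrt(6)*(-1/2) = -sqrt(6)/2 ≈ -1.2247)
o(P) = sqrt(6)/2 - P (o(P) = -(P - sqrt(6)/2) = sqrt(6)/2 - P)
(38 + ((2 + o(u(1, 1))) + G(4)))**2 = (38 + ((2 + (sqrt(6)/2 - 1*1)) - 4))**2 = (38 + ((2 + (sqrt(6)/2 - 1)) - 4))**2 = (38 + ((2 + (-1 + sqrt(6)/2)) - 4))**2 = (38 + ((1 + sqrt(6)/2) - 4))**2 = (38 + (-3 + sqrt(6)/2))**2 = (35 + sqrt(6)/2)**2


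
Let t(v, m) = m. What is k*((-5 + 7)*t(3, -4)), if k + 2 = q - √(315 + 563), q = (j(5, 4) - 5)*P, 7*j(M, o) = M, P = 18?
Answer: 4432/7 + 8*√878 ≈ 870.19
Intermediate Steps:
j(M, o) = M/7
q = -540/7 (q = ((⅐)*5 - 5)*18 = (5/7 - 5)*18 = -30/7*18 = -540/7 ≈ -77.143)
k = -554/7 - √878 (k = -2 + (-540/7 - √(315 + 563)) = -2 + (-540/7 - √878) = -554/7 - √878 ≈ -108.77)
k*((-5 + 7)*t(3, -4)) = (-554/7 - √878)*((-5 + 7)*(-4)) = (-554/7 - √878)*(2*(-4)) = (-554/7 - √878)*(-8) = 4432/7 + 8*√878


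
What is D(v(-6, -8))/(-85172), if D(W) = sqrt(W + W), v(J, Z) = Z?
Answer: -I/21293 ≈ -4.6964e-5*I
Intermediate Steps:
D(W) = sqrt(2)*sqrt(W) (D(W) = sqrt(2*W) = sqrt(2)*sqrt(W))
D(v(-6, -8))/(-85172) = (sqrt(2)*sqrt(-8))/(-85172) = (sqrt(2)*(2*I*sqrt(2)))*(-1/85172) = (4*I)*(-1/85172) = -I/21293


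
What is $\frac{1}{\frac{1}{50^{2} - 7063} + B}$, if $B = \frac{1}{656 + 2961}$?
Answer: $\frac{16504371}{946} \approx 17446.0$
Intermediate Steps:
$B = \frac{1}{3617} \approx 0.00027647$
$\frac{1}{\frac{1}{50^{2} - 7063} + B} = \frac{1}{\frac{1}{50^{2} - 7063} + \frac{1}{3617}} = \frac{1}{\frac{1}{2500 - 7063} + \frac{1}{3617}} = \frac{1}{\frac{1}{-4563} + \frac{1}{3617}} = \frac{1}{- \frac{1}{4563} + \frac{1}{3617}} = \frac{1}{\frac{946}{16504371}} = \frac{16504371}{946}$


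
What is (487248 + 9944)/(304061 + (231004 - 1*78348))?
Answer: 497192/456717 ≈ 1.0886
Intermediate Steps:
(487248 + 9944)/(304061 + (231004 - 1*78348)) = 497192/(304061 + (231004 - 78348)) = 497192/(304061 + 152656) = 497192/456717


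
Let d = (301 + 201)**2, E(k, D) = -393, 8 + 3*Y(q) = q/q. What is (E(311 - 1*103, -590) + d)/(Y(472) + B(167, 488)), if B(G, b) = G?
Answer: 754833/494 ≈ 1528.0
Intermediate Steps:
Y(q) = -7/3 (Y(q) = -8/3 + (q/q)/3 = -8/3 + (1/3)*1 = -8/3 + 1/3 = -7/3)
d = 252004 (d = 502**2 = 252004)
(E(311 - 1*103, -590) + d)/(Y(472) + B(167, 488)) = (-393 + 252004)/(-7/3 + 167) = 251611/(494/3) = 251611*(3/494) = 754833/494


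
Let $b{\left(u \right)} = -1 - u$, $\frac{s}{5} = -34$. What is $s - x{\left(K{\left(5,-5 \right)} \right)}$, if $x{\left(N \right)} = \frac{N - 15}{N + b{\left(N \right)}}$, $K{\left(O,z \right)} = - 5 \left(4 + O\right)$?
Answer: $-230$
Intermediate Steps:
$s = -170$ ($s = 5 \left(-34\right) = -170$)
$K{\left(O,z \right)} = -20 - 5 O$
$x{\left(N \right)} = 15 - N$ ($x{\left(N \right)} = \frac{N - 15}{N - \left(1 + N\right)} = \frac{-15 + N}{-1} = \left(-15 + N\right) \left(-1\right) = 15 - N$)
$s - x{\left(K{\left(5,-5 \right)} \right)} = -170 - \left(15 - \left(-20 - 25\right)\right) = -170 - \left(15 - -45\right) = -170 - \left(15 + 45\right) = -170 - 60 = -230$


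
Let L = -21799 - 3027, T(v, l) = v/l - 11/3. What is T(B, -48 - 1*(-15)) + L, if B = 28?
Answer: -819407/33 ≈ -24831.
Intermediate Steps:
T(v, l) = -11/3 + v/l (T(v, l) = v/l - 11*⅓ = v/l - 11/3 = -11/3 + v/l)
L = -24826
T(B, -48 - 1*(-15)) + L = (-11/3 + 28/(-48 - 1*(-15))) - 24826 = (-11/3 + 28/(-48 + 15)) - 24826 = (-11/3 + 28/(-33)) - 24826 = (-11/3 + 28*(-1/33)) - 24826 = (-11/3 - 28/33) - 24826 = -149/33 - 24826 = -819407/33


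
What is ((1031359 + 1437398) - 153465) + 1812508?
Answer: 4127800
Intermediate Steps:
((1031359 + 1437398) - 153465) + 1812508 = (2468757 - 153465) + 1812508 = 2315292 + 1812508 = 4127800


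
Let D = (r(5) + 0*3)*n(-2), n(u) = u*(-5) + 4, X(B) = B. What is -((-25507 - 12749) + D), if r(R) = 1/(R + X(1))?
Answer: 114761/3 ≈ 38254.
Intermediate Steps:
n(u) = 4 - 5*u (n(u) = -5*u + 4 = 4 - 5*u)
r(R) = 1/(1 + R) (r(R) = 1/(R + 1) = 1/(1 + R))
D = 7/3 (D = (1/(1 + 5) + 0*3)*(4 - 5*(-2)) = (1/6 + 0)*(4 + 10) = (⅙ + 0)*14 = (⅙)*14 = 7/3 ≈ 2.3333)
-((-25507 - 12749) + D) = -((-25507 - 12749) + 7/3) = -(-38256 + 7/3) = -1*(-114761/3) = 114761/3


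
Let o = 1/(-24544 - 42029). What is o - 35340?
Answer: -2352689821/66573 ≈ -35340.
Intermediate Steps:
o = -1/66573 (o = 1/(-66573) = -1/66573 ≈ -1.5021e-5)
o - 35340 = -1/66573 - 35340 = -2352689821/66573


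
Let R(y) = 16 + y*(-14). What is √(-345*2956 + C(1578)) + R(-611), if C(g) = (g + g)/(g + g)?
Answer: 8570 + I*√1019819 ≈ 8570.0 + 1009.9*I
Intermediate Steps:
C(g) = 1 (C(g) = (2*g)/((2*g)) = (2*g)*(1/(2*g)) = 1)
R(y) = 16 - 14*y
√(-345*2956 + C(1578)) + R(-611) = √(-345*2956 + 1) + (16 - 14*(-611)) = √(-1019820 + 1) + (16 + 8554) = √(-1019819) + 8570 = I*√1019819 + 8570 = 8570 + I*√1019819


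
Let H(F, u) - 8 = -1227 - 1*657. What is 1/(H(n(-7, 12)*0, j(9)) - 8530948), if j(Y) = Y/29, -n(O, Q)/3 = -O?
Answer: -1/8532824 ≈ -1.1719e-7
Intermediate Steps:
n(O, Q) = 3*O (n(O, Q) = -(-3)*O = 3*O)
j(Y) = Y/29 (j(Y) = Y*(1/29) = Y/29)
H(F, u) = -1876 (H(F, u) = 8 + (-1227 - 1*657) = 8 + (-1227 - 657) = 8 - 1884 = -1876)
1/(H(n(-7, 12)*0, j(9)) - 8530948) = 1/(-1876 - 8530948) = 1/(-8532824) = -1/8532824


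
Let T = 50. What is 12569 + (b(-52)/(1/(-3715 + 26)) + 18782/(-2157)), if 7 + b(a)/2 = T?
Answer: -657224327/2157 ≈ -3.0469e+5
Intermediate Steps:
b(a) = 86 (b(a) = -14 + 2*50 = -14 + 100 = 86)
12569 + (b(-52)/(1/(-3715 + 26)) + 18782/(-2157)) = 12569 + (86/(1/(-3715 + 26)) + 18782/(-2157)) = 12569 + (86/(1/(-3689)) + 18782*(-1/2157)) = 12569 + (86/(-1/3689) - 18782/2157) = 12569 + (86*(-3689) - 18782/2157) = 12569 + (-317254 - 18782/2157) = 12569 - 684335660/2157 = -657224327/2157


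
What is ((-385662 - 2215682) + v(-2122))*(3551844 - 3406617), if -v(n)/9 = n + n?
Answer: -372238294596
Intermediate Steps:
v(n) = -18*n (v(n) = -9*(n + n) = -18*n)
((-385662 - 2215682) + v(-2122))*(3551844 - 3406617) = ((-385662 - 2215682) - 18*(-2122))*(3551844 - 3406617) = (-2601344 + 38196)*145227 = -2563148*145227 = -372238294596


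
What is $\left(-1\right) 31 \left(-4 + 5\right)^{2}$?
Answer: $-31$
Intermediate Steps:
$\left(-1\right) 31 \left(-4 + 5\right)^{2} = - 31 \cdot 1^{2} = \left(-31\right) 1 = -31$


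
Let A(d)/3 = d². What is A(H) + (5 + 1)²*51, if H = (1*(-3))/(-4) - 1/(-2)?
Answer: 29451/16 ≈ 1840.7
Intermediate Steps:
H = 5/4 (H = -3*(-¼) - 1*(-½) = ¾ + ½ = 5/4 ≈ 1.2500)
A(d) = 3*d²
A(H) + (5 + 1)²*51 = 3*(5/4)² + (5 + 1)²*51 = 3*(25/16) + 6²*51 = 75/16 + 36*51 = 75/16 + 1836 = 29451/16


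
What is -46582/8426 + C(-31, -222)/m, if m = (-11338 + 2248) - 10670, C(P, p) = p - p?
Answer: -23291/4213 ≈ -5.5284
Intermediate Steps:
C(P, p) = 0
m = -19760 (m = -9090 - 10670 = -19760)
-46582/8426 + C(-31, -222)/m = -46582/8426 + 0/(-19760) = -46582*1/8426 + 0*(-1/19760) = -23291/4213 + 0 = -23291/4213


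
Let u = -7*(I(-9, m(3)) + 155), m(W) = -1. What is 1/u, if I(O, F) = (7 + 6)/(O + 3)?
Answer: -6/6419 ≈ -0.00093472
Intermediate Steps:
I(O, F) = 13/(3 + O)
u = -6419/6 (u = -7*(13/(3 - 9) + 155) = -7*(13/(-6) + 155) = -7*(13*(-1/6) + 155) = -7*(-13/6 + 155) = -7*917/6 = -6419/6 ≈ -1069.8)
1/u = 1/(-6419/6) = -6/6419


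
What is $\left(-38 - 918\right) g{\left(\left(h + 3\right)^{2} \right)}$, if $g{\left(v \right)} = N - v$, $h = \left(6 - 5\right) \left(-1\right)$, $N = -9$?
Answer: $12428$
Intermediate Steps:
$h = -1$ ($h = 1 \left(-1\right) = -1$)
$g{\left(v \right)} = -9 - v$
$\left(-38 - 918\right) g{\left(\left(h + 3\right)^{2} \right)} = \left(-38 - 918\right) \left(-9 - \left(-1 + 3\right)^{2}\right) = - 956 \left(-9 - 2^{2}\right) = - 956 \left(-9 - 4\right) = \left(-956\right) \left(-13\right) = 12428$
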